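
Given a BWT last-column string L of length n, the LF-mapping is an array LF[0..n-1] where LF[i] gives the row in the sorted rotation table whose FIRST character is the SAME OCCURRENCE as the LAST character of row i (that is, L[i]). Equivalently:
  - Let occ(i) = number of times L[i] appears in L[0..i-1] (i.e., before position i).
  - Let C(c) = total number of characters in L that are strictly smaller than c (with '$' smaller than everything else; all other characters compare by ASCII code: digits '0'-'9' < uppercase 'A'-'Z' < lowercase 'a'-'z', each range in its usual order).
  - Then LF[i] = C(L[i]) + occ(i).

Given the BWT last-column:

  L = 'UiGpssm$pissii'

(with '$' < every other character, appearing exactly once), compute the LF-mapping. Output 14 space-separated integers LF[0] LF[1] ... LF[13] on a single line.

Answer: 2 3 1 8 10 11 7 0 9 4 12 13 5 6

Derivation:
Char counts: '$':1, 'G':1, 'U':1, 'i':4, 'm':1, 'p':2, 's':4
C (first-col start): C('$')=0, C('G')=1, C('U')=2, C('i')=3, C('m')=7, C('p')=8, C('s')=10
L[0]='U': occ=0, LF[0]=C('U')+0=2+0=2
L[1]='i': occ=0, LF[1]=C('i')+0=3+0=3
L[2]='G': occ=0, LF[2]=C('G')+0=1+0=1
L[3]='p': occ=0, LF[3]=C('p')+0=8+0=8
L[4]='s': occ=0, LF[4]=C('s')+0=10+0=10
L[5]='s': occ=1, LF[5]=C('s')+1=10+1=11
L[6]='m': occ=0, LF[6]=C('m')+0=7+0=7
L[7]='$': occ=0, LF[7]=C('$')+0=0+0=0
L[8]='p': occ=1, LF[8]=C('p')+1=8+1=9
L[9]='i': occ=1, LF[9]=C('i')+1=3+1=4
L[10]='s': occ=2, LF[10]=C('s')+2=10+2=12
L[11]='s': occ=3, LF[11]=C('s')+3=10+3=13
L[12]='i': occ=2, LF[12]=C('i')+2=3+2=5
L[13]='i': occ=3, LF[13]=C('i')+3=3+3=6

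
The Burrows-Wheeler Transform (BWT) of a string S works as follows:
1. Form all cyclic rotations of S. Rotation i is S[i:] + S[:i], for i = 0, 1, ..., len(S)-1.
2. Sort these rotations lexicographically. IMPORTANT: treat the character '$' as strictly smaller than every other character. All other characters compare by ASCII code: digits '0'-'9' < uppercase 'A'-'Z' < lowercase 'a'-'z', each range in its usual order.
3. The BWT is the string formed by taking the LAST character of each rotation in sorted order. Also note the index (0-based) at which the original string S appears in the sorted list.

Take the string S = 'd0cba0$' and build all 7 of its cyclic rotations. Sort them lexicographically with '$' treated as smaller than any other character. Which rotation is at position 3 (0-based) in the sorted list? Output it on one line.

Answer: a0$d0cb

Derivation:
All 7 rotations (rotation i = S[i:]+S[:i]):
  rot[0] = d0cba0$
  rot[1] = 0cba0$d
  rot[2] = cba0$d0
  rot[3] = ba0$d0c
  rot[4] = a0$d0cb
  rot[5] = 0$d0cba
  rot[6] = $d0cba0
Sorted (with $ < everything):
  sorted[0] = $d0cba0
  sorted[1] = 0$d0cba
  sorted[2] = 0cba0$d
  sorted[3] = a0$d0cb
  sorted[4] = ba0$d0c
  sorted[5] = cba0$d0
  sorted[6] = d0cba0$
sorted[3] = a0$d0cb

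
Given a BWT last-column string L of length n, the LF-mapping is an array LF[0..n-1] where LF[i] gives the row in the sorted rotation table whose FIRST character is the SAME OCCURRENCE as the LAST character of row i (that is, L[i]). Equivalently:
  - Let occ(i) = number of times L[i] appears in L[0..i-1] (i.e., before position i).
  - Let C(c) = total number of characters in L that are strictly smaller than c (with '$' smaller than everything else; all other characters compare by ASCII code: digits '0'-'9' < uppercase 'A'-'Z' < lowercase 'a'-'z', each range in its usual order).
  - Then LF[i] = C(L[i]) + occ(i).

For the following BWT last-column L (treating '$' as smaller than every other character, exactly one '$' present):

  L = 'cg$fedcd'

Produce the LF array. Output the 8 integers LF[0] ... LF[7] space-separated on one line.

Answer: 1 7 0 6 5 3 2 4

Derivation:
Char counts: '$':1, 'c':2, 'd':2, 'e':1, 'f':1, 'g':1
C (first-col start): C('$')=0, C('c')=1, C('d')=3, C('e')=5, C('f')=6, C('g')=7
L[0]='c': occ=0, LF[0]=C('c')+0=1+0=1
L[1]='g': occ=0, LF[1]=C('g')+0=7+0=7
L[2]='$': occ=0, LF[2]=C('$')+0=0+0=0
L[3]='f': occ=0, LF[3]=C('f')+0=6+0=6
L[4]='e': occ=0, LF[4]=C('e')+0=5+0=5
L[5]='d': occ=0, LF[5]=C('d')+0=3+0=3
L[6]='c': occ=1, LF[6]=C('c')+1=1+1=2
L[7]='d': occ=1, LF[7]=C('d')+1=3+1=4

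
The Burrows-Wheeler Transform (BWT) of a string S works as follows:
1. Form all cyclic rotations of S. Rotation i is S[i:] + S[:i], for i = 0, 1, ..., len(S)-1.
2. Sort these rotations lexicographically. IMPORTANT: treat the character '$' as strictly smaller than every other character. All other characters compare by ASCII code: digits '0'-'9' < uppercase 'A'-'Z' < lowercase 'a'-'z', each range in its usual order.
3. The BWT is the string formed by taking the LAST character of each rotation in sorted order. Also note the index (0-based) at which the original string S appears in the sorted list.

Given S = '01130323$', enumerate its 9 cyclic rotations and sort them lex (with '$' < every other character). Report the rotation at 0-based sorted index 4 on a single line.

Answer: 130323$01

Derivation:
All 9 rotations (rotation i = S[i:]+S[:i]):
  rot[0] = 01130323$
  rot[1] = 1130323$0
  rot[2] = 130323$01
  rot[3] = 30323$011
  rot[4] = 0323$0113
  rot[5] = 323$01130
  rot[6] = 23$011303
  rot[7] = 3$0113032
  rot[8] = $01130323
Sorted (with $ < everything):
  sorted[0] = $01130323
  sorted[1] = 01130323$
  sorted[2] = 0323$0113
  sorted[3] = 1130323$0
  sorted[4] = 130323$01
  sorted[5] = 23$011303
  sorted[6] = 3$0113032
  sorted[7] = 30323$011
  sorted[8] = 323$01130
sorted[4] = 130323$01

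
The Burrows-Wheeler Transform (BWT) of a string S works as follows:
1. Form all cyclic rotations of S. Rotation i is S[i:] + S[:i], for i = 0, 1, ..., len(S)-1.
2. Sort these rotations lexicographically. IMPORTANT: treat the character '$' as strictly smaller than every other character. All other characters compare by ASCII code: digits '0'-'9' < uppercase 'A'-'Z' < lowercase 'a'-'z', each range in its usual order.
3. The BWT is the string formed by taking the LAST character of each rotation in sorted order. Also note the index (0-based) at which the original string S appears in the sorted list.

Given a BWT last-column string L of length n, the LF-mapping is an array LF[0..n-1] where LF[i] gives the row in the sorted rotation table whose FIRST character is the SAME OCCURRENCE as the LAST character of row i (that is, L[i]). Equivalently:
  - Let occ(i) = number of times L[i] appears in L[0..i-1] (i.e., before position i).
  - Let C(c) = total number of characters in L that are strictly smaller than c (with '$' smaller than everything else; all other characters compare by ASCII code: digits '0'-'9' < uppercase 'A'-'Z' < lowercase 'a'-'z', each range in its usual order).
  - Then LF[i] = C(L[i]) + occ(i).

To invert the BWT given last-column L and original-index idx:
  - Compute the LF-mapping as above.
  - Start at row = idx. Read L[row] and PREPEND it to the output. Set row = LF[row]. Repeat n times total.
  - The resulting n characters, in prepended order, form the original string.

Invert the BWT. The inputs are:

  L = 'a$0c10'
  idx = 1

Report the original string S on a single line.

Answer: 00c1a$

Derivation:
LF mapping: 4 0 1 5 3 2
Walk LF starting at row 1, prepending L[row]:
  step 1: row=1, L[1]='$', prepend. Next row=LF[1]=0
  step 2: row=0, L[0]='a', prepend. Next row=LF[0]=4
  step 3: row=4, L[4]='1', prepend. Next row=LF[4]=3
  step 4: row=3, L[3]='c', prepend. Next row=LF[3]=5
  step 5: row=5, L[5]='0', prepend. Next row=LF[5]=2
  step 6: row=2, L[2]='0', prepend. Next row=LF[2]=1
Reversed output: 00c1a$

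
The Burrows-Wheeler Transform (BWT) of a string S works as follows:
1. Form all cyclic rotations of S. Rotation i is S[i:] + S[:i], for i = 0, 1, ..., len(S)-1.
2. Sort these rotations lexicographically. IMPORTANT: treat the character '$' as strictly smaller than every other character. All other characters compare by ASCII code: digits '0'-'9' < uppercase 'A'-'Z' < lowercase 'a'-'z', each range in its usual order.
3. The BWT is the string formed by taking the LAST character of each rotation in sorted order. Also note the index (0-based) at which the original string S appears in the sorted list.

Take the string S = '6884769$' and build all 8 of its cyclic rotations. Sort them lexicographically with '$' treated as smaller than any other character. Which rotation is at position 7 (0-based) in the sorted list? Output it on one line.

All 8 rotations (rotation i = S[i:]+S[:i]):
  rot[0] = 6884769$
  rot[1] = 884769$6
  rot[2] = 84769$68
  rot[3] = 4769$688
  rot[4] = 769$6884
  rot[5] = 69$68847
  rot[6] = 9$688476
  rot[7] = $6884769
Sorted (with $ < everything):
  sorted[0] = $6884769
  sorted[1] = 4769$688
  sorted[2] = 6884769$
  sorted[3] = 69$68847
  sorted[4] = 769$6884
  sorted[5] = 84769$68
  sorted[6] = 884769$6
  sorted[7] = 9$688476
sorted[7] = 9$688476

Answer: 9$688476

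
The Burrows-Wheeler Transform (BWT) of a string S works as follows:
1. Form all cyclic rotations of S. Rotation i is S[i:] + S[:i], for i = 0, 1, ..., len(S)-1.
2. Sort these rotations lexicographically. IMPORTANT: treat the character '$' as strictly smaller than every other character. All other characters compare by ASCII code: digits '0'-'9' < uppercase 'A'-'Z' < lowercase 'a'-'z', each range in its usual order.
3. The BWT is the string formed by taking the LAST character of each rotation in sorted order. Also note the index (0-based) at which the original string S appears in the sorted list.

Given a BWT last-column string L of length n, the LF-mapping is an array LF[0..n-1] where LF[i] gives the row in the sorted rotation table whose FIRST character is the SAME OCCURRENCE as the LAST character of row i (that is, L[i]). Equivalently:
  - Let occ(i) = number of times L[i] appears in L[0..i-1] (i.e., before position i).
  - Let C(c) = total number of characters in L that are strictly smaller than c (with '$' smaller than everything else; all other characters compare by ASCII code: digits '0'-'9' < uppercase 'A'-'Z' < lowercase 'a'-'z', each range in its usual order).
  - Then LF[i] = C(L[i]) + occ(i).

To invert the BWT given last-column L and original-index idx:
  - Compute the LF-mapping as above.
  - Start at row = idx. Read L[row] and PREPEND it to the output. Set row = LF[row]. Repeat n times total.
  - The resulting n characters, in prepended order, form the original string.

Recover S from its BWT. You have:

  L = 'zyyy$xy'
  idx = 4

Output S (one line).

LF mapping: 6 2 3 4 0 1 5
Walk LF starting at row 4, prepending L[row]:
  step 1: row=4, L[4]='$', prepend. Next row=LF[4]=0
  step 2: row=0, L[0]='z', prepend. Next row=LF[0]=6
  step 3: row=6, L[6]='y', prepend. Next row=LF[6]=5
  step 4: row=5, L[5]='x', prepend. Next row=LF[5]=1
  step 5: row=1, L[1]='y', prepend. Next row=LF[1]=2
  step 6: row=2, L[2]='y', prepend. Next row=LF[2]=3
  step 7: row=3, L[3]='y', prepend. Next row=LF[3]=4
Reversed output: yyyxyz$

Answer: yyyxyz$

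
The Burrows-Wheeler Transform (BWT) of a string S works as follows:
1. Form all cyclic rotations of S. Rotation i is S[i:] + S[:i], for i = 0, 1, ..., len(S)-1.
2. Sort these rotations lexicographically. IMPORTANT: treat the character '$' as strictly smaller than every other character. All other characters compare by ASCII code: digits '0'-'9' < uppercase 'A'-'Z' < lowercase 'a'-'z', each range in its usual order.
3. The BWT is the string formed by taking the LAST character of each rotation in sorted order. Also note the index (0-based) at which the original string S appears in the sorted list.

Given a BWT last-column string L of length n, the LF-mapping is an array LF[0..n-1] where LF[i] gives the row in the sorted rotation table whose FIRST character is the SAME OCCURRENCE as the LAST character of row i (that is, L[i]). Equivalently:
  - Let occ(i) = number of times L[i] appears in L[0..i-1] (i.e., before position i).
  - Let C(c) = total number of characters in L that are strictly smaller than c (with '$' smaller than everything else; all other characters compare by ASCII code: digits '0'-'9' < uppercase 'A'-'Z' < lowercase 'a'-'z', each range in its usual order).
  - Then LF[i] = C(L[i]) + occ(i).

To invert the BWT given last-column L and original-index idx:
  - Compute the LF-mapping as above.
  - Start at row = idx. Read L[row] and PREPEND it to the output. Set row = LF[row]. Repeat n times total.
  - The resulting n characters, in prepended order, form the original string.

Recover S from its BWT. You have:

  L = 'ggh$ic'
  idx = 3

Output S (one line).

Answer: gcihg$

Derivation:
LF mapping: 2 3 4 0 5 1
Walk LF starting at row 3, prepending L[row]:
  step 1: row=3, L[3]='$', prepend. Next row=LF[3]=0
  step 2: row=0, L[0]='g', prepend. Next row=LF[0]=2
  step 3: row=2, L[2]='h', prepend. Next row=LF[2]=4
  step 4: row=4, L[4]='i', prepend. Next row=LF[4]=5
  step 5: row=5, L[5]='c', prepend. Next row=LF[5]=1
  step 6: row=1, L[1]='g', prepend. Next row=LF[1]=3
Reversed output: gcihg$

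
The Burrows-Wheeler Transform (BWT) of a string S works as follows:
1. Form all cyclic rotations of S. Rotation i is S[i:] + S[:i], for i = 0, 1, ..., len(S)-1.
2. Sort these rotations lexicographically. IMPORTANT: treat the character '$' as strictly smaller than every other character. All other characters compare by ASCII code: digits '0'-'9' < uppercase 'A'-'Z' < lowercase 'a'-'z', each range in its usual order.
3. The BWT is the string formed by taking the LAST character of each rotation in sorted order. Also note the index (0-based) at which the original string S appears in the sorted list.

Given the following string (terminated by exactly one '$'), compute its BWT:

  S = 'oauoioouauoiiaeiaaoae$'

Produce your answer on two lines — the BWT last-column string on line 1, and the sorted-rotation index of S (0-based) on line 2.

All 22 rotations (rotation i = S[i:]+S[:i]):
  rot[0] = oauoioouauoiiaeiaaoae$
  rot[1] = auoioouauoiiaeiaaoae$o
  rot[2] = uoioouauoiiaeiaaoae$oa
  rot[3] = oioouauoiiaeiaaoae$oau
  rot[4] = ioouauoiiaeiaaoae$oauo
  rot[5] = oouauoiiaeiaaoae$oauoi
  rot[6] = ouauoiiaeiaaoae$oauoio
  rot[7] = uauoiiaeiaaoae$oauoioo
  rot[8] = auoiiaeiaaoae$oauoioou
  rot[9] = uoiiaeiaaoae$oauoiooua
  rot[10] = oiiaeiaaoae$oauoioouau
  rot[11] = iiaeiaaoae$oauoioouauo
  rot[12] = iaeiaaoae$oauoioouauoi
  rot[13] = aeiaaoae$oauoioouauoii
  rot[14] = eiaaoae$oauoioouauoiia
  rot[15] = iaaoae$oauoioouauoiiae
  rot[16] = aaoae$oauoioouauoiiaei
  rot[17] = aoae$oauoioouauoiiaeia
  rot[18] = oae$oauoioouauoiiaeiaa
  rot[19] = ae$oauoioouauoiiaeiaao
  rot[20] = e$oauoioouauoiiaeiaaoa
  rot[21] = $oauoioouauoiiaeiaaoae
Sorted (with $ < everything):
  sorted[0] = $oauoioouauoiiaeiaaoae  (last char: 'e')
  sorted[1] = aaoae$oauoioouauoiiaei  (last char: 'i')
  sorted[2] = ae$oauoioouauoiiaeiaao  (last char: 'o')
  sorted[3] = aeiaaoae$oauoioouauoii  (last char: 'i')
  sorted[4] = aoae$oauoioouauoiiaeia  (last char: 'a')
  sorted[5] = auoiiaeiaaoae$oauoioou  (last char: 'u')
  sorted[6] = auoioouauoiiaeiaaoae$o  (last char: 'o')
  sorted[7] = e$oauoioouauoiiaeiaaoa  (last char: 'a')
  sorted[8] = eiaaoae$oauoioouauoiia  (last char: 'a')
  sorted[9] = iaaoae$oauoioouauoiiae  (last char: 'e')
  sorted[10] = iaeiaaoae$oauoioouauoi  (last char: 'i')
  sorted[11] = iiaeiaaoae$oauoioouauo  (last char: 'o')
  sorted[12] = ioouauoiiaeiaaoae$oauo  (last char: 'o')
  sorted[13] = oae$oauoioouauoiiaeiaa  (last char: 'a')
  sorted[14] = oauoioouauoiiaeiaaoae$  (last char: '$')
  sorted[15] = oiiaeiaaoae$oauoioouau  (last char: 'u')
  sorted[16] = oioouauoiiaeiaaoae$oau  (last char: 'u')
  sorted[17] = oouauoiiaeiaaoae$oauoi  (last char: 'i')
  sorted[18] = ouauoiiaeiaaoae$oauoio  (last char: 'o')
  sorted[19] = uauoiiaeiaaoae$oauoioo  (last char: 'o')
  sorted[20] = uoiiaeiaaoae$oauoiooua  (last char: 'a')
  sorted[21] = uoioouauoiiaeiaaoae$oa  (last char: 'a')
Last column: eioiauoaaeiooa$uuiooaa
Original string S is at sorted index 14

Answer: eioiauoaaeiooa$uuiooaa
14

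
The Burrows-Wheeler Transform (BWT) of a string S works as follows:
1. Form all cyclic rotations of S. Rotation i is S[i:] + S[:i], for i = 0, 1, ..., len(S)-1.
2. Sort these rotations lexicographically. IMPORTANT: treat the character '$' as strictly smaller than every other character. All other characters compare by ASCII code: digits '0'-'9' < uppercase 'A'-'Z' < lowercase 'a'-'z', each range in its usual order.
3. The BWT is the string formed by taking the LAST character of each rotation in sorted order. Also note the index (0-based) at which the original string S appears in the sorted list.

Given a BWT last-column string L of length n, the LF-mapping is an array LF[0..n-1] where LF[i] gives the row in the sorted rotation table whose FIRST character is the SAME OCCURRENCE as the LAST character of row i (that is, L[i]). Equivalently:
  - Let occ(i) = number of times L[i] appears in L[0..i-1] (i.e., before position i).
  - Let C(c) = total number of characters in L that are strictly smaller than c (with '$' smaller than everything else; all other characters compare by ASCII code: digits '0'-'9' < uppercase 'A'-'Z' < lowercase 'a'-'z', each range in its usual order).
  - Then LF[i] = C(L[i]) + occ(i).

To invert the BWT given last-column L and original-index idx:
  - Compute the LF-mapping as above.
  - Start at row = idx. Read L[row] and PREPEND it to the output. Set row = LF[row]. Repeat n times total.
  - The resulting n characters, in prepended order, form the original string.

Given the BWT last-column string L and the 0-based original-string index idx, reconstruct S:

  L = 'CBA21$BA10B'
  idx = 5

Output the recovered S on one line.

LF mapping: 10 7 5 4 2 0 8 6 3 1 9
Walk LF starting at row 5, prepending L[row]:
  step 1: row=5, L[5]='$', prepend. Next row=LF[5]=0
  step 2: row=0, L[0]='C', prepend. Next row=LF[0]=10
  step 3: row=10, L[10]='B', prepend. Next row=LF[10]=9
  step 4: row=9, L[9]='0', prepend. Next row=LF[9]=1
  step 5: row=1, L[1]='B', prepend. Next row=LF[1]=7
  step 6: row=7, L[7]='A', prepend. Next row=LF[7]=6
  step 7: row=6, L[6]='B', prepend. Next row=LF[6]=8
  step 8: row=8, L[8]='1', prepend. Next row=LF[8]=3
  step 9: row=3, L[3]='2', prepend. Next row=LF[3]=4
  step 10: row=4, L[4]='1', prepend. Next row=LF[4]=2
  step 11: row=2, L[2]='A', prepend. Next row=LF[2]=5
Reversed output: A121BAB0BC$

Answer: A121BAB0BC$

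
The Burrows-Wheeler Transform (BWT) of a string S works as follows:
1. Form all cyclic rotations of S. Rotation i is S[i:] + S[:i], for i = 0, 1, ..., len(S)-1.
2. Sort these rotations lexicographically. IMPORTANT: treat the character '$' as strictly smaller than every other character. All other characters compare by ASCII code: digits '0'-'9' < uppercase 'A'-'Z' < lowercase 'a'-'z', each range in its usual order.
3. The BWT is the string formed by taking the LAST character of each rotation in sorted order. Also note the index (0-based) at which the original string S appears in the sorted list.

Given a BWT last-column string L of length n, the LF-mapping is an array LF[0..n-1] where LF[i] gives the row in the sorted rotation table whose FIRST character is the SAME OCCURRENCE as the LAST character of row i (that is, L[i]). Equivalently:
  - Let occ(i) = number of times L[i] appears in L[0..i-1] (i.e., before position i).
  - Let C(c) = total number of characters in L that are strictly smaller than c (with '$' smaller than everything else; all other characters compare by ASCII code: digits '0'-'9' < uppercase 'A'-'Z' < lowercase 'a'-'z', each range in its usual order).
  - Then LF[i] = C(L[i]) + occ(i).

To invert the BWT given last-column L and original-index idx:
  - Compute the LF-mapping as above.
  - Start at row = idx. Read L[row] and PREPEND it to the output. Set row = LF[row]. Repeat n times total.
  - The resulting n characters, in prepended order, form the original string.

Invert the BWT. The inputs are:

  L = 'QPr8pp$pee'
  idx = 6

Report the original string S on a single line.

LF mapping: 3 2 9 1 6 7 0 8 4 5
Walk LF starting at row 6, prepending L[row]:
  step 1: row=6, L[6]='$', prepend. Next row=LF[6]=0
  step 2: row=0, L[0]='Q', prepend. Next row=LF[0]=3
  step 3: row=3, L[3]='8', prepend. Next row=LF[3]=1
  step 4: row=1, L[1]='P', prepend. Next row=LF[1]=2
  step 5: row=2, L[2]='r', prepend. Next row=LF[2]=9
  step 6: row=9, L[9]='e', prepend. Next row=LF[9]=5
  step 7: row=5, L[5]='p', prepend. Next row=LF[5]=7
  step 8: row=7, L[7]='p', prepend. Next row=LF[7]=8
  step 9: row=8, L[8]='e', prepend. Next row=LF[8]=4
  step 10: row=4, L[4]='p', prepend. Next row=LF[4]=6
Reversed output: pepperP8Q$

Answer: pepperP8Q$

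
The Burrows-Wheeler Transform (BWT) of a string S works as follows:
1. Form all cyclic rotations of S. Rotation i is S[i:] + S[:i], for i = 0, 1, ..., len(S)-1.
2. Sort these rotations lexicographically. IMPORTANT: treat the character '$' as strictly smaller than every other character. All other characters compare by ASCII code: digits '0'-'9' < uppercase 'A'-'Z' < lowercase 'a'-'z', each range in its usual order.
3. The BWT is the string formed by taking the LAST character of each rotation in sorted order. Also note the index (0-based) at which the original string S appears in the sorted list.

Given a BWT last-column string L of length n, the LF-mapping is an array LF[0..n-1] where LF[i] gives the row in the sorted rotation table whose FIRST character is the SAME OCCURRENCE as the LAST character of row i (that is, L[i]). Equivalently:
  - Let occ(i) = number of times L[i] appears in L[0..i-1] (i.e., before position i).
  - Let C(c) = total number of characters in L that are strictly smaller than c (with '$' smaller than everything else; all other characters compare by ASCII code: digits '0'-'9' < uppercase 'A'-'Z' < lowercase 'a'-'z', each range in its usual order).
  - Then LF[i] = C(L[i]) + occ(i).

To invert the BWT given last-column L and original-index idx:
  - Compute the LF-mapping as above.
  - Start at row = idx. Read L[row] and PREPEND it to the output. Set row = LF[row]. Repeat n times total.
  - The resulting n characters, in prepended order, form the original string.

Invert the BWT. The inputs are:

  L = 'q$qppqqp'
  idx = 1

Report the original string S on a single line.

LF mapping: 4 0 5 1 2 6 7 3
Walk LF starting at row 1, prepending L[row]:
  step 1: row=1, L[1]='$', prepend. Next row=LF[1]=0
  step 2: row=0, L[0]='q', prepend. Next row=LF[0]=4
  step 3: row=4, L[4]='p', prepend. Next row=LF[4]=2
  step 4: row=2, L[2]='q', prepend. Next row=LF[2]=5
  step 5: row=5, L[5]='q', prepend. Next row=LF[5]=6
  step 6: row=6, L[6]='q', prepend. Next row=LF[6]=7
  step 7: row=7, L[7]='p', prepend. Next row=LF[7]=3
  step 8: row=3, L[3]='p', prepend. Next row=LF[3]=1
Reversed output: ppqqqpq$

Answer: ppqqqpq$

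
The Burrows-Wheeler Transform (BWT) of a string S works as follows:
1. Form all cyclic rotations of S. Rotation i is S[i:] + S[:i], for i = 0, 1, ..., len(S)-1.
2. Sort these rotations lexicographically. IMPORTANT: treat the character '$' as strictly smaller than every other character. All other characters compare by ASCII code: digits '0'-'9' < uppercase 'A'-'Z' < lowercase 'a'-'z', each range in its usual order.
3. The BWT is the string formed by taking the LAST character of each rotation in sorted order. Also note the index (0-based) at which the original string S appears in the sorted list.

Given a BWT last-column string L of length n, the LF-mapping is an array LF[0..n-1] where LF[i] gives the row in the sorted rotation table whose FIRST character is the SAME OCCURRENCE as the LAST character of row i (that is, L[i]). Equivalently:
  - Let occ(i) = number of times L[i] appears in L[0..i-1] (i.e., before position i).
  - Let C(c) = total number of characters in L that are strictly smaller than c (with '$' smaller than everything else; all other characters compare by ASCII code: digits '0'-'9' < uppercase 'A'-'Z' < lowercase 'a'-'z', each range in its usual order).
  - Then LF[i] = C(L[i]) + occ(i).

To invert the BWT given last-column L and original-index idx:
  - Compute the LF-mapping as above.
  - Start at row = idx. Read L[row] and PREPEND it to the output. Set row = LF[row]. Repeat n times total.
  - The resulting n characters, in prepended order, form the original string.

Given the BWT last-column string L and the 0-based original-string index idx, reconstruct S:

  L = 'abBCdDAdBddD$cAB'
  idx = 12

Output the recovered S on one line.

LF mapping: 9 10 3 6 12 7 1 13 4 14 15 8 0 11 2 5
Walk LF starting at row 12, prepending L[row]:
  step 1: row=12, L[12]='$', prepend. Next row=LF[12]=0
  step 2: row=0, L[0]='a', prepend. Next row=LF[0]=9
  step 3: row=9, L[9]='d', prepend. Next row=LF[9]=14
  step 4: row=14, L[14]='A', prepend. Next row=LF[14]=2
  step 5: row=2, L[2]='B', prepend. Next row=LF[2]=3
  step 6: row=3, L[3]='C', prepend. Next row=LF[3]=6
  step 7: row=6, L[6]='A', prepend. Next row=LF[6]=1
  step 8: row=1, L[1]='b', prepend. Next row=LF[1]=10
  step 9: row=10, L[10]='d', prepend. Next row=LF[10]=15
  step 10: row=15, L[15]='B', prepend. Next row=LF[15]=5
  step 11: row=5, L[5]='D', prepend. Next row=LF[5]=7
  step 12: row=7, L[7]='d', prepend. Next row=LF[7]=13
  step 13: row=13, L[13]='c', prepend. Next row=LF[13]=11
  step 14: row=11, L[11]='D', prepend. Next row=LF[11]=8
  step 15: row=8, L[8]='B', prepend. Next row=LF[8]=4
  step 16: row=4, L[4]='d', prepend. Next row=LF[4]=12
Reversed output: dBDcdDBdbACBAda$

Answer: dBDcdDBdbACBAda$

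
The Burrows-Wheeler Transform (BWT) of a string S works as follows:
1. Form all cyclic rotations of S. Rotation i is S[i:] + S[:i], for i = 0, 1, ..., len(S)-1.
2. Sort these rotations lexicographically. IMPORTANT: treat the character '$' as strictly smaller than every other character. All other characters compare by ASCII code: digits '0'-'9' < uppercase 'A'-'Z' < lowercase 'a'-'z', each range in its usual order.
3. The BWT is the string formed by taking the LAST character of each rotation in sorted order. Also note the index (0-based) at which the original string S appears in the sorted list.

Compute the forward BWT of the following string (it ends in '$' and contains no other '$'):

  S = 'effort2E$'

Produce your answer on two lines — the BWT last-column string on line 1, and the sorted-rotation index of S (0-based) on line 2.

Answer: Et2$effor
3

Derivation:
All 9 rotations (rotation i = S[i:]+S[:i]):
  rot[0] = effort2E$
  rot[1] = ffort2E$e
  rot[2] = fort2E$ef
  rot[3] = ort2E$eff
  rot[4] = rt2E$effo
  rot[5] = t2E$effor
  rot[6] = 2E$effort
  rot[7] = E$effort2
  rot[8] = $effort2E
Sorted (with $ < everything):
  sorted[0] = $effort2E  (last char: 'E')
  sorted[1] = 2E$effort  (last char: 't')
  sorted[2] = E$effort2  (last char: '2')
  sorted[3] = effort2E$  (last char: '$')
  sorted[4] = ffort2E$e  (last char: 'e')
  sorted[5] = fort2E$ef  (last char: 'f')
  sorted[6] = ort2E$eff  (last char: 'f')
  sorted[7] = rt2E$effo  (last char: 'o')
  sorted[8] = t2E$effor  (last char: 'r')
Last column: Et2$effor
Original string S is at sorted index 3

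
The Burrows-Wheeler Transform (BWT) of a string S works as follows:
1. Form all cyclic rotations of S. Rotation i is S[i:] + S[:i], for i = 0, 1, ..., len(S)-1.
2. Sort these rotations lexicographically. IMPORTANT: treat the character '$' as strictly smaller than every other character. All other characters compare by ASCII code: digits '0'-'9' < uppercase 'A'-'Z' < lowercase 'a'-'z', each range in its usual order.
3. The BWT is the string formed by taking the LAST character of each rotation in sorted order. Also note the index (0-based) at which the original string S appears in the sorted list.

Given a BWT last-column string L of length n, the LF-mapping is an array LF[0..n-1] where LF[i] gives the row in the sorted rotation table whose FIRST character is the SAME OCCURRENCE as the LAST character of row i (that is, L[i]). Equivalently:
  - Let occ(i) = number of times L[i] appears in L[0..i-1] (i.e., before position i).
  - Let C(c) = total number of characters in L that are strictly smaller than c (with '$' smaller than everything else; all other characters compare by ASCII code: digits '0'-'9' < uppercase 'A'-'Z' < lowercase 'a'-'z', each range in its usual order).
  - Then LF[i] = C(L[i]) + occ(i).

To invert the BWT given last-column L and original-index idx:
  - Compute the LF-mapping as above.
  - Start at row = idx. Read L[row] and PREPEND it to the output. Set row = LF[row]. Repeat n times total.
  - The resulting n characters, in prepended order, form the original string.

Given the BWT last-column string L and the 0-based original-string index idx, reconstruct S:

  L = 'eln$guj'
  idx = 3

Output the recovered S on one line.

LF mapping: 1 4 5 0 2 6 3
Walk LF starting at row 3, prepending L[row]:
  step 1: row=3, L[3]='$', prepend. Next row=LF[3]=0
  step 2: row=0, L[0]='e', prepend. Next row=LF[0]=1
  step 3: row=1, L[1]='l', prepend. Next row=LF[1]=4
  step 4: row=4, L[4]='g', prepend. Next row=LF[4]=2
  step 5: row=2, L[2]='n', prepend. Next row=LF[2]=5
  step 6: row=5, L[5]='u', prepend. Next row=LF[5]=6
  step 7: row=6, L[6]='j', prepend. Next row=LF[6]=3
Reversed output: jungle$

Answer: jungle$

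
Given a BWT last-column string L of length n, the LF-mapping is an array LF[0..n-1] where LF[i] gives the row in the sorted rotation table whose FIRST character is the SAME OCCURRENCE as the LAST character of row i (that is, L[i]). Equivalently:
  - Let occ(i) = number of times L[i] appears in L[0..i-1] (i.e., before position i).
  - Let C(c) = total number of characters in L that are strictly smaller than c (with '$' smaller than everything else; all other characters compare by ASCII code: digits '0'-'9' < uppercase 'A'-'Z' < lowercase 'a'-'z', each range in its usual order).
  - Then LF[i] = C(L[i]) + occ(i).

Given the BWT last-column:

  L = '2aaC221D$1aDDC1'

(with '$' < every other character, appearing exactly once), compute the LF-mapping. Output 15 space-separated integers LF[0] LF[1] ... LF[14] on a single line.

Answer: 4 12 13 7 5 6 1 9 0 2 14 10 11 8 3

Derivation:
Char counts: '$':1, '1':3, '2':3, 'C':2, 'D':3, 'a':3
C (first-col start): C('$')=0, C('1')=1, C('2')=4, C('C')=7, C('D')=9, C('a')=12
L[0]='2': occ=0, LF[0]=C('2')+0=4+0=4
L[1]='a': occ=0, LF[1]=C('a')+0=12+0=12
L[2]='a': occ=1, LF[2]=C('a')+1=12+1=13
L[3]='C': occ=0, LF[3]=C('C')+0=7+0=7
L[4]='2': occ=1, LF[4]=C('2')+1=4+1=5
L[5]='2': occ=2, LF[5]=C('2')+2=4+2=6
L[6]='1': occ=0, LF[6]=C('1')+0=1+0=1
L[7]='D': occ=0, LF[7]=C('D')+0=9+0=9
L[8]='$': occ=0, LF[8]=C('$')+0=0+0=0
L[9]='1': occ=1, LF[9]=C('1')+1=1+1=2
L[10]='a': occ=2, LF[10]=C('a')+2=12+2=14
L[11]='D': occ=1, LF[11]=C('D')+1=9+1=10
L[12]='D': occ=2, LF[12]=C('D')+2=9+2=11
L[13]='C': occ=1, LF[13]=C('C')+1=7+1=8
L[14]='1': occ=2, LF[14]=C('1')+2=1+2=3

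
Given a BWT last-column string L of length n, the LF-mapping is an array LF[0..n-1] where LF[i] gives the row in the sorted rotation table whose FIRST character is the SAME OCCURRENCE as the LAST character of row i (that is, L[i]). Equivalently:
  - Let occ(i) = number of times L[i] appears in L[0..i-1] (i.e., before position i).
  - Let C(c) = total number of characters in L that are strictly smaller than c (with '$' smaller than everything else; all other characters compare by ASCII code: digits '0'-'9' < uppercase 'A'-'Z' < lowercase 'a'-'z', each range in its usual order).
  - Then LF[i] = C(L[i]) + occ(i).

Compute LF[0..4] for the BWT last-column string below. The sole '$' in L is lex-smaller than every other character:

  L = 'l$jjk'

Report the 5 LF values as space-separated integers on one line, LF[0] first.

Answer: 4 0 1 2 3

Derivation:
Char counts: '$':1, 'j':2, 'k':1, 'l':1
C (first-col start): C('$')=0, C('j')=1, C('k')=3, C('l')=4
L[0]='l': occ=0, LF[0]=C('l')+0=4+0=4
L[1]='$': occ=0, LF[1]=C('$')+0=0+0=0
L[2]='j': occ=0, LF[2]=C('j')+0=1+0=1
L[3]='j': occ=1, LF[3]=C('j')+1=1+1=2
L[4]='k': occ=0, LF[4]=C('k')+0=3+0=3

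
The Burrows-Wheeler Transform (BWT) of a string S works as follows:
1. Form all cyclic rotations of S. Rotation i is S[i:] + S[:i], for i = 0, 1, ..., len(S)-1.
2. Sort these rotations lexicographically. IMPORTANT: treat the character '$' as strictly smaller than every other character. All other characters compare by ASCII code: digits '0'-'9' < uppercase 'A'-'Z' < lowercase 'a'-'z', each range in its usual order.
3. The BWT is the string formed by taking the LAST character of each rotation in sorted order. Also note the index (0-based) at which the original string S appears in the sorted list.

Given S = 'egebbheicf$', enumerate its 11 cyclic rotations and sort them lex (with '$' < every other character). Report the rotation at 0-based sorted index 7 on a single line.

All 11 rotations (rotation i = S[i:]+S[:i]):
  rot[0] = egebbheicf$
  rot[1] = gebbheicf$e
  rot[2] = ebbheicf$eg
  rot[3] = bbheicf$ege
  rot[4] = bheicf$egeb
  rot[5] = heicf$egebb
  rot[6] = eicf$egebbh
  rot[7] = icf$egebbhe
  rot[8] = cf$egebbhei
  rot[9] = f$egebbheic
  rot[10] = $egebbheicf
Sorted (with $ < everything):
  sorted[0] = $egebbheicf
  sorted[1] = bbheicf$ege
  sorted[2] = bheicf$egeb
  sorted[3] = cf$egebbhei
  sorted[4] = ebbheicf$eg
  sorted[5] = egebbheicf$
  sorted[6] = eicf$egebbh
  sorted[7] = f$egebbheic
  sorted[8] = gebbheicf$e
  sorted[9] = heicf$egebb
  sorted[10] = icf$egebbhe
sorted[7] = f$egebbheic

Answer: f$egebbheic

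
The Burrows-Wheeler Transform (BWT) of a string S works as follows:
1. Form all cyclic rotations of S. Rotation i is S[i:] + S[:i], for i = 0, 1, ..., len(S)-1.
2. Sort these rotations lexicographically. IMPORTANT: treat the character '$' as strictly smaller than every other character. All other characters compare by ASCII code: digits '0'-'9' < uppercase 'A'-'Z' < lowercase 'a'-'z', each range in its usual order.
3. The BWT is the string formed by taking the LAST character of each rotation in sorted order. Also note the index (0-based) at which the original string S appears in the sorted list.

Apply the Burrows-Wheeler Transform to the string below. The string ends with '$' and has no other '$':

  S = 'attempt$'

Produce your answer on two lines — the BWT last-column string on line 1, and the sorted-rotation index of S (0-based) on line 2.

All 8 rotations (rotation i = S[i:]+S[:i]):
  rot[0] = attempt$
  rot[1] = ttempt$a
  rot[2] = tempt$at
  rot[3] = empt$att
  rot[4] = mpt$atte
  rot[5] = pt$attem
  rot[6] = t$attemp
  rot[7] = $attempt
Sorted (with $ < everything):
  sorted[0] = $attempt  (last char: 't')
  sorted[1] = attempt$  (last char: '$')
  sorted[2] = empt$att  (last char: 't')
  sorted[3] = mpt$atte  (last char: 'e')
  sorted[4] = pt$attem  (last char: 'm')
  sorted[5] = t$attemp  (last char: 'p')
  sorted[6] = tempt$at  (last char: 't')
  sorted[7] = ttempt$a  (last char: 'a')
Last column: t$tempta
Original string S is at sorted index 1

Answer: t$tempta
1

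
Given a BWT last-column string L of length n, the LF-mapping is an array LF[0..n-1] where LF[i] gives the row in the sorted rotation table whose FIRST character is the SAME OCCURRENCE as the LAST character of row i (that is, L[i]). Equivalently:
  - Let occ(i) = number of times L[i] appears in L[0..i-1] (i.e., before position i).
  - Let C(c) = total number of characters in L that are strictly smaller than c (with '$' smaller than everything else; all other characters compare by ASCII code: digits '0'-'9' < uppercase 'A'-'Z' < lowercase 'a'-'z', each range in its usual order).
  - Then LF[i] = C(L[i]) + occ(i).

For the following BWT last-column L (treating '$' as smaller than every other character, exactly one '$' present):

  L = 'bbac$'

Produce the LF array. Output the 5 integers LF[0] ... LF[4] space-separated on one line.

Answer: 2 3 1 4 0

Derivation:
Char counts: '$':1, 'a':1, 'b':2, 'c':1
C (first-col start): C('$')=0, C('a')=1, C('b')=2, C('c')=4
L[0]='b': occ=0, LF[0]=C('b')+0=2+0=2
L[1]='b': occ=1, LF[1]=C('b')+1=2+1=3
L[2]='a': occ=0, LF[2]=C('a')+0=1+0=1
L[3]='c': occ=0, LF[3]=C('c')+0=4+0=4
L[4]='$': occ=0, LF[4]=C('$')+0=0+0=0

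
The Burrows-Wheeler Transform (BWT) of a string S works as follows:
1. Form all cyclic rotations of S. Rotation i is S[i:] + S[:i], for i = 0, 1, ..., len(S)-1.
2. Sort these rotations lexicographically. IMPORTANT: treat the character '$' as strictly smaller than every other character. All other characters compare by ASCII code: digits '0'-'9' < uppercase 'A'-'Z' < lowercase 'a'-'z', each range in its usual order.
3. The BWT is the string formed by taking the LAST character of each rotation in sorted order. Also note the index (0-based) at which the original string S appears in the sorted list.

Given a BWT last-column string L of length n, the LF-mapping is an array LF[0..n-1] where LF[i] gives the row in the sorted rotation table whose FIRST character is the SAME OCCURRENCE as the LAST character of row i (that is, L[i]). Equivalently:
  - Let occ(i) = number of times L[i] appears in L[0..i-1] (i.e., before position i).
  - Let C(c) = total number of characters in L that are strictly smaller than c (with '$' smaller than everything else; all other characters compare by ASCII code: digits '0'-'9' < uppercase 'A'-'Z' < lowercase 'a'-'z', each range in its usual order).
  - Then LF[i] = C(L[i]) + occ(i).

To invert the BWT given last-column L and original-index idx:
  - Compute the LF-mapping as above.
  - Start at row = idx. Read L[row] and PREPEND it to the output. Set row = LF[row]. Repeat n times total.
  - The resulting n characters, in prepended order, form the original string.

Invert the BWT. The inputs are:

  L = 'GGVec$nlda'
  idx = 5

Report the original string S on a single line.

Answer: candleVGG$

Derivation:
LF mapping: 1 2 3 7 5 0 9 8 6 4
Walk LF starting at row 5, prepending L[row]:
  step 1: row=5, L[5]='$', prepend. Next row=LF[5]=0
  step 2: row=0, L[0]='G', prepend. Next row=LF[0]=1
  step 3: row=1, L[1]='G', prepend. Next row=LF[1]=2
  step 4: row=2, L[2]='V', prepend. Next row=LF[2]=3
  step 5: row=3, L[3]='e', prepend. Next row=LF[3]=7
  step 6: row=7, L[7]='l', prepend. Next row=LF[7]=8
  step 7: row=8, L[8]='d', prepend. Next row=LF[8]=6
  step 8: row=6, L[6]='n', prepend. Next row=LF[6]=9
  step 9: row=9, L[9]='a', prepend. Next row=LF[9]=4
  step 10: row=4, L[4]='c', prepend. Next row=LF[4]=5
Reversed output: candleVGG$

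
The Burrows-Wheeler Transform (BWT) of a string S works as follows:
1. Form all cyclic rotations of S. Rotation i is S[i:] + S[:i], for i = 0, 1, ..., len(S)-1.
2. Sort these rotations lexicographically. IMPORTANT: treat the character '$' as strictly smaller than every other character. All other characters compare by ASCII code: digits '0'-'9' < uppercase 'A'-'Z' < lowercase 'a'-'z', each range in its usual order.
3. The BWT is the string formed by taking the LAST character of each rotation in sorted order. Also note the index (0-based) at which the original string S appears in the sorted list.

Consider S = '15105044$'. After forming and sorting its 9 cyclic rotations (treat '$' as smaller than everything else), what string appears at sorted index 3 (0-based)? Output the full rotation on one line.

Answer: 105044$15

Derivation:
All 9 rotations (rotation i = S[i:]+S[:i]):
  rot[0] = 15105044$
  rot[1] = 5105044$1
  rot[2] = 105044$15
  rot[3] = 05044$151
  rot[4] = 5044$1510
  rot[5] = 044$15105
  rot[6] = 44$151050
  rot[7] = 4$1510504
  rot[8] = $15105044
Sorted (with $ < everything):
  sorted[0] = $15105044
  sorted[1] = 044$15105
  sorted[2] = 05044$151
  sorted[3] = 105044$15
  sorted[4] = 15105044$
  sorted[5] = 4$1510504
  sorted[6] = 44$151050
  sorted[7] = 5044$1510
  sorted[8] = 5105044$1
sorted[3] = 105044$15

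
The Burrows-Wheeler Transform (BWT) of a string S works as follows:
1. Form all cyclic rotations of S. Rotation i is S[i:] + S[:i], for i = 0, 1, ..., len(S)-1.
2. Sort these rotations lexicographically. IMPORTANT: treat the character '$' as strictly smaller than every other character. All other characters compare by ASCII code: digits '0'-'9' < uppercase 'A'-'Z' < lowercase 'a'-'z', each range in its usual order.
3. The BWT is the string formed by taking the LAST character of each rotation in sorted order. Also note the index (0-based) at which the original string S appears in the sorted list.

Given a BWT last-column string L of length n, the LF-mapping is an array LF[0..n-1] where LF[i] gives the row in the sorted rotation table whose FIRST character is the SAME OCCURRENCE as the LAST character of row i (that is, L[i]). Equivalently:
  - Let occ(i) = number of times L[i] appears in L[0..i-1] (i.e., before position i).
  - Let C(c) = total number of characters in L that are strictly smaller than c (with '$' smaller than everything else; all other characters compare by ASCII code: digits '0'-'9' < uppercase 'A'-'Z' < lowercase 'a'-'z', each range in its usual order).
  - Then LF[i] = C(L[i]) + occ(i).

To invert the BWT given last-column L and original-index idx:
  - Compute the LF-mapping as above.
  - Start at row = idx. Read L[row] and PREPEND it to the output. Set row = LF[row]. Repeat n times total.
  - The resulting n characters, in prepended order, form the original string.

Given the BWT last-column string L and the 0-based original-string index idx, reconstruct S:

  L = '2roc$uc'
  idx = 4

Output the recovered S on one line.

Answer: occur2$

Derivation:
LF mapping: 1 5 4 2 0 6 3
Walk LF starting at row 4, prepending L[row]:
  step 1: row=4, L[4]='$', prepend. Next row=LF[4]=0
  step 2: row=0, L[0]='2', prepend. Next row=LF[0]=1
  step 3: row=1, L[1]='r', prepend. Next row=LF[1]=5
  step 4: row=5, L[5]='u', prepend. Next row=LF[5]=6
  step 5: row=6, L[6]='c', prepend. Next row=LF[6]=3
  step 6: row=3, L[3]='c', prepend. Next row=LF[3]=2
  step 7: row=2, L[2]='o', prepend. Next row=LF[2]=4
Reversed output: occur2$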